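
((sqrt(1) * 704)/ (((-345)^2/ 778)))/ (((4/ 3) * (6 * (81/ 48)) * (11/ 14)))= 1394176/ 3213675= 0.43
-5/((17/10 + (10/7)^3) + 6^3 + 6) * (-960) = 5488000/259097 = 21.18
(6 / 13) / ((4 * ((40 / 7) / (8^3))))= 672 / 65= 10.34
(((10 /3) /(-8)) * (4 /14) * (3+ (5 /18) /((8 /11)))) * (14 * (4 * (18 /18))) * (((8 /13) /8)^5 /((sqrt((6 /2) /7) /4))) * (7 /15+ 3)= -1948 * sqrt(21) /6940323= -0.00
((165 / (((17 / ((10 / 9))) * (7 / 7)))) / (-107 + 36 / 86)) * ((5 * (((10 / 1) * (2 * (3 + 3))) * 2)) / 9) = -13.49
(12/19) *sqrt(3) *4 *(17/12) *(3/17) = 12 *sqrt(3)/19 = 1.09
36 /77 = 0.47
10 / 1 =10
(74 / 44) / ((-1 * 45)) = -37 / 990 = -0.04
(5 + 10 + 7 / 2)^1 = 37 / 2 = 18.50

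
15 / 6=5 / 2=2.50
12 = 12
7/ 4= 1.75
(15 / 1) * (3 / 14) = 45 / 14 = 3.21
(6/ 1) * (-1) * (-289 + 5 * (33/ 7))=11148/ 7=1592.57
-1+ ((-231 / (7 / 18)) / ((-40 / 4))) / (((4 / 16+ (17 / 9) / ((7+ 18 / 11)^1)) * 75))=0.69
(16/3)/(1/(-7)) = -112/3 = -37.33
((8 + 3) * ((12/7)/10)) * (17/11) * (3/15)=102/175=0.58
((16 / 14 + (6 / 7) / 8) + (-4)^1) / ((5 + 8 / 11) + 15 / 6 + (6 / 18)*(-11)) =-363 / 602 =-0.60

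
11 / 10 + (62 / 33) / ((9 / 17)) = 13807 / 2970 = 4.65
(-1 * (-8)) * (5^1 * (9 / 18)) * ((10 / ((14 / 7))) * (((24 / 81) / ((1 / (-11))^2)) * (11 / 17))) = 1064800 / 459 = 2319.83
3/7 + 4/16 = 19/28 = 0.68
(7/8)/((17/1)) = 7/136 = 0.05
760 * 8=6080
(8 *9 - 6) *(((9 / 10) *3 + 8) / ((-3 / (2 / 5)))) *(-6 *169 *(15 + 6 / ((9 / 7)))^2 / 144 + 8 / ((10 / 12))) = 3449877629 / 13500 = 255546.49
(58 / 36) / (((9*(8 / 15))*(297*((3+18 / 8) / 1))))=145 / 673596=0.00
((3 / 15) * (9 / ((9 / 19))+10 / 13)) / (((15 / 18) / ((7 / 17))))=10794 / 5525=1.95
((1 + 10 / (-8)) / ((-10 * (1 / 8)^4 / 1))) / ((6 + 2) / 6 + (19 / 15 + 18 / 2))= 256 / 29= 8.83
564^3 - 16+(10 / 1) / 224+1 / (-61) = 1225702666689 / 6832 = 179406128.03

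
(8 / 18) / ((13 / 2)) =8 / 117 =0.07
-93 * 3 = -279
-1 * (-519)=519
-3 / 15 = -0.20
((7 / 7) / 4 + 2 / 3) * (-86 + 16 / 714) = -78.81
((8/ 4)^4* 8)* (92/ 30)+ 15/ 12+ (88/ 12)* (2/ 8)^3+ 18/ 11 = 2088421/ 5280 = 395.53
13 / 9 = 1.44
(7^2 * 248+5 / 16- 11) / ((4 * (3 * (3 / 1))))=194261 / 576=337.26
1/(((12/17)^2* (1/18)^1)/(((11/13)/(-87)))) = -0.35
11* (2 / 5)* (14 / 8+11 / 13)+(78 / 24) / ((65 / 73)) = 3919 / 260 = 15.07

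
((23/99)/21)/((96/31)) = 713/199584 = 0.00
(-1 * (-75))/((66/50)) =625/11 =56.82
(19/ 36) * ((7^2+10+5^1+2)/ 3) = 209/ 18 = 11.61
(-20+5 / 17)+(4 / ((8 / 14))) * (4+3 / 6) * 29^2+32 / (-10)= 4499661 / 170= 26468.59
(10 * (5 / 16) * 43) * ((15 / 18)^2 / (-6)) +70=94085 / 1728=54.45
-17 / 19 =-0.89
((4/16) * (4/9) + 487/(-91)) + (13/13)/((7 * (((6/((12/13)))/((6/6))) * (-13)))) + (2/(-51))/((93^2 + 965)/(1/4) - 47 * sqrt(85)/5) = -2338659076540622/446119223568291 - 94 * sqrt(85)/377108388477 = -5.24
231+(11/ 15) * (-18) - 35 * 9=-486/ 5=-97.20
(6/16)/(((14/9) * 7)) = 27/784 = 0.03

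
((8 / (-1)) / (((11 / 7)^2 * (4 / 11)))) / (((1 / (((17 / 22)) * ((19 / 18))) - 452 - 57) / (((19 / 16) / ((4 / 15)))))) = 4510695 / 57731872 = 0.08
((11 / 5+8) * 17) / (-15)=-289 / 25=-11.56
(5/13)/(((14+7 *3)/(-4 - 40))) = -44/91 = -0.48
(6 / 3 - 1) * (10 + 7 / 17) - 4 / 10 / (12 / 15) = 9.91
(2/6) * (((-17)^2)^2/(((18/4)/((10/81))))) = 763.80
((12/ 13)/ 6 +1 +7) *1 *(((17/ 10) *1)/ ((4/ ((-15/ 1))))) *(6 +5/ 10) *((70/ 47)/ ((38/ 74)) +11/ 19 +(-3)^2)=-3765279/ 893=-4216.44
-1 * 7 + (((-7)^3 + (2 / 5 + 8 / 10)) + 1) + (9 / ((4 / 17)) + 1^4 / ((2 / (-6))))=-6251 / 20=-312.55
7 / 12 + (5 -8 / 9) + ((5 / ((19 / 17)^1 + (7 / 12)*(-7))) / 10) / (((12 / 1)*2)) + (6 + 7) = 96308 / 5445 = 17.69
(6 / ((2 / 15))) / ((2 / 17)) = 765 / 2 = 382.50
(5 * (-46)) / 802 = -115 / 401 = -0.29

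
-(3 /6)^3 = -1 /8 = -0.12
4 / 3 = 1.33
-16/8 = -2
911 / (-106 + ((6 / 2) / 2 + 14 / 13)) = -23686 / 2689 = -8.81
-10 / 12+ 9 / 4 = 17 / 12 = 1.42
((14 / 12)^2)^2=2401 / 1296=1.85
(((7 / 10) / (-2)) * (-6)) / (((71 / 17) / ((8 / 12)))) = 119 / 355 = 0.34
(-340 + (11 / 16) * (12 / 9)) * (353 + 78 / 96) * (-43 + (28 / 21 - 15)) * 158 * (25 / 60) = 85931888575 / 192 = 447561919.66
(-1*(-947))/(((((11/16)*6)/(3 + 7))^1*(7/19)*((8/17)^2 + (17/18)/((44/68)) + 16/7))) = 2495988960/1588903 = 1570.89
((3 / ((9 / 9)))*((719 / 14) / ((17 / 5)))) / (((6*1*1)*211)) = 3595 / 100436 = 0.04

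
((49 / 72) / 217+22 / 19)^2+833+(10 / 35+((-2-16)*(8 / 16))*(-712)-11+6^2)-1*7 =91404620523343 / 12589069248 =7260.63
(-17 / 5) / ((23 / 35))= -119 / 23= -5.17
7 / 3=2.33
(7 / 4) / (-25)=-7 / 100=-0.07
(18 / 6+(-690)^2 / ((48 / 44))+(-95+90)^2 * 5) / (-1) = -436553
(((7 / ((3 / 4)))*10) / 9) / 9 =280 / 243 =1.15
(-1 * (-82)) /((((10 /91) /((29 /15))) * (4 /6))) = 108199 /50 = 2163.98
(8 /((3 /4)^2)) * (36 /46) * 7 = 1792 /23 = 77.91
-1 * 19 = -19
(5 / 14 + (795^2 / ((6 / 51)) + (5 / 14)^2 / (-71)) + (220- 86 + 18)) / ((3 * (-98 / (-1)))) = 74761829327 / 4091304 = 18273.35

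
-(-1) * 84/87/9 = 28/261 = 0.11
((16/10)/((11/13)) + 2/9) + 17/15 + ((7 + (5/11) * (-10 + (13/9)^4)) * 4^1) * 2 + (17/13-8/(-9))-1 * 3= 37.91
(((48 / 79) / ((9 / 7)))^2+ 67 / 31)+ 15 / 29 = 146532008 / 50495931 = 2.90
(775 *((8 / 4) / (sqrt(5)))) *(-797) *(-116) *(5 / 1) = 143300600 *sqrt(5) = 320429882.82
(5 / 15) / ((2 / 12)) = 2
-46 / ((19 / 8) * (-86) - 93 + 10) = 184 / 1149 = 0.16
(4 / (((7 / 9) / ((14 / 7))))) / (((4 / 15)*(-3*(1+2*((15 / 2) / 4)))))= -360 / 133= -2.71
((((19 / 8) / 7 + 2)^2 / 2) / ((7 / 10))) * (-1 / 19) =-85805 / 417088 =-0.21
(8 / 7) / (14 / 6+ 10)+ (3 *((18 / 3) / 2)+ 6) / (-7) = -2.05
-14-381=-395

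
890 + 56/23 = 20526/23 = 892.43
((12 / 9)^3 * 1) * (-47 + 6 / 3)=-320 / 3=-106.67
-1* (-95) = 95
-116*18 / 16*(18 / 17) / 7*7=-2349 / 17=-138.18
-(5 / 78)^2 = -25 / 6084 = -0.00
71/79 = 0.90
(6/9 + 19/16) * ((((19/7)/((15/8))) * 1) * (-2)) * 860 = -290852/63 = -4616.70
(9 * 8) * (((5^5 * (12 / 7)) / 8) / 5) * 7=67500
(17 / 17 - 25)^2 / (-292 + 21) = -2.13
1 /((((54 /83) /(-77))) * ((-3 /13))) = 83083 /162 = 512.86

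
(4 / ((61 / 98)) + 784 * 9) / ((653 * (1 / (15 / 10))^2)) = 24.33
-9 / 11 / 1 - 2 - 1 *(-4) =13 / 11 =1.18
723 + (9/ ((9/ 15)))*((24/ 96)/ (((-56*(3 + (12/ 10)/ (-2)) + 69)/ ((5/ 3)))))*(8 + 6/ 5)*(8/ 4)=235846/ 327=721.24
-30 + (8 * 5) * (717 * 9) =258090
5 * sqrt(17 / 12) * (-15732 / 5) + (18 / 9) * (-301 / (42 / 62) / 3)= -2622 * sqrt(51)- 2666 / 9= -19021.05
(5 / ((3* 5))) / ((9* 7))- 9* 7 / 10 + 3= -3.29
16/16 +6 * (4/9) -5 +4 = 8/3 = 2.67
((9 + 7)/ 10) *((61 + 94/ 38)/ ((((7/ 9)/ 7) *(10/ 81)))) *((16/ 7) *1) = 16922.45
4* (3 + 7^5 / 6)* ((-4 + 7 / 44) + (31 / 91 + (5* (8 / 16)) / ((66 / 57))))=-15058375 / 1001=-15043.33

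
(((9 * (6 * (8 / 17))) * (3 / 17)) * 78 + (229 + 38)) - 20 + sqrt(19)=sqrt(19) + 172471 / 289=601.14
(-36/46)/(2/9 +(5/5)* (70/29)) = -2349/7912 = -0.30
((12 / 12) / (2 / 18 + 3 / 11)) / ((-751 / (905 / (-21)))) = 29865 / 199766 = 0.15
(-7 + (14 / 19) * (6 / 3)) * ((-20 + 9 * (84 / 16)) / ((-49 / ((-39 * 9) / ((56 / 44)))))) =-6312735 / 7448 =-847.57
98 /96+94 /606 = 5701 /4848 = 1.18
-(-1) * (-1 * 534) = -534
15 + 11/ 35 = 536/ 35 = 15.31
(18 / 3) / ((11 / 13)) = 78 / 11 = 7.09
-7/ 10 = -0.70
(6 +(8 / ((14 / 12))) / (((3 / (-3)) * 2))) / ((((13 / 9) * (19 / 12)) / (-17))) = -33048 / 1729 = -19.11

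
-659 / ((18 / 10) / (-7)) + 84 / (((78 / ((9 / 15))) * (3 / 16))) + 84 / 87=43552369 / 16965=2567.19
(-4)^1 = -4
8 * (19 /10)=76 /5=15.20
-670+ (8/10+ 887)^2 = 19687971/25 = 787518.84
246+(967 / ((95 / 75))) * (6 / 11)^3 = 9354174 / 25289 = 369.89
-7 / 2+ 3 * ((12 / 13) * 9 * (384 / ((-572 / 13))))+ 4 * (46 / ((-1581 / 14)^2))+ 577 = 254498118397 / 714874446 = 356.00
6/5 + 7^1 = 41/5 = 8.20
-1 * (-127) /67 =127 /67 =1.90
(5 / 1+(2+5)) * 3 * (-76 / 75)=-912 / 25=-36.48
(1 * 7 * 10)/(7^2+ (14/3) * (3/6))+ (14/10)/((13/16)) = 2207/715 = 3.09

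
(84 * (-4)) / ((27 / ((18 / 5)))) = -224 / 5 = -44.80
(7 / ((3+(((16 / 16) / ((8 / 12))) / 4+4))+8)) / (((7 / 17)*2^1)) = 68 / 123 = 0.55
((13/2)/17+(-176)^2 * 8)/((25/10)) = 1685097/17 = 99123.35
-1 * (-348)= 348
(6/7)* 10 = 60/7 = 8.57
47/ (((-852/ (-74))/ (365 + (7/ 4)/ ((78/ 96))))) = 2766749/ 1846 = 1498.78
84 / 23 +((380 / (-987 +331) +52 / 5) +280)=5534899 / 18860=293.47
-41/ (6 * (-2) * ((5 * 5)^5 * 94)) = 41/ 11015625000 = 0.00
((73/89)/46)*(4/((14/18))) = 1314/14329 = 0.09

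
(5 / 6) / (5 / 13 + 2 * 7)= 65 / 1122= 0.06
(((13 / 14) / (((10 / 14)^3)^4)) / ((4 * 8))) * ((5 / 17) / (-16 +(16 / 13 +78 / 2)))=0.02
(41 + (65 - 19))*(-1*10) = -870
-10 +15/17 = -9.12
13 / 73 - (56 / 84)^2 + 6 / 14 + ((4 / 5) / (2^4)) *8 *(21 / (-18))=-7001 / 22995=-0.30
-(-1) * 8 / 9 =0.89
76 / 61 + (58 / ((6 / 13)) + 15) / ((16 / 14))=124.33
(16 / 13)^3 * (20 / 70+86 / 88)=398336 / 169169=2.35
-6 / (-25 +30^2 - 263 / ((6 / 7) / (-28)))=-18 / 28399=-0.00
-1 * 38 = -38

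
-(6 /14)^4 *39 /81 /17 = -0.00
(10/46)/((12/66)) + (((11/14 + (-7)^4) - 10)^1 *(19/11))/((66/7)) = 14672875/33396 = 439.36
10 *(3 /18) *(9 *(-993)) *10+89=-148861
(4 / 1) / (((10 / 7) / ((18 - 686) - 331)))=-13986 / 5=-2797.20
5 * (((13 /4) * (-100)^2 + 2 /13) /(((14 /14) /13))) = 2112510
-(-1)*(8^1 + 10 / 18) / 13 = 77 / 117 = 0.66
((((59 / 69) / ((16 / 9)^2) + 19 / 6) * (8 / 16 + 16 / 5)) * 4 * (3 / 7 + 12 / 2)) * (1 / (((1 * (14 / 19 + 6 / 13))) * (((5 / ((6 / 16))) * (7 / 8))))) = 26993889 / 1154048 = 23.39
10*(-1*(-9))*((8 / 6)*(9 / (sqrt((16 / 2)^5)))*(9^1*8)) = 429.57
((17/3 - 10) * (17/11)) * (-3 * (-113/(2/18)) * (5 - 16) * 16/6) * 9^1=5394168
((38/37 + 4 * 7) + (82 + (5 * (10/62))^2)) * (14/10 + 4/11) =385178561/1955635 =196.96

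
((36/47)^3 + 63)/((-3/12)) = -26350020/103823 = -253.80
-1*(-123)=123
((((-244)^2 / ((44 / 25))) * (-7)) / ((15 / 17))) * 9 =-26567940 / 11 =-2415267.27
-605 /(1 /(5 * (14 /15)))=-8470 /3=-2823.33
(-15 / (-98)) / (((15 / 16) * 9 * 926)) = 4 / 204183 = 0.00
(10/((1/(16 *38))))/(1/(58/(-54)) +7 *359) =17632/7285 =2.42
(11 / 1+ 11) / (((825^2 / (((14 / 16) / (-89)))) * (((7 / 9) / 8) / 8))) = -16 / 611875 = -0.00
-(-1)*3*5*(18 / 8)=135 / 4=33.75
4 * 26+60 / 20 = 107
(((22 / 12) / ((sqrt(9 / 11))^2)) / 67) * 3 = 121 / 1206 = 0.10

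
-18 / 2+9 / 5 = -36 / 5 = -7.20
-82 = -82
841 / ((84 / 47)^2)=1857769 / 7056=263.29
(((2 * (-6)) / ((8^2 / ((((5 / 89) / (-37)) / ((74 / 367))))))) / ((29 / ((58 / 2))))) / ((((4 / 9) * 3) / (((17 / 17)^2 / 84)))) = 0.00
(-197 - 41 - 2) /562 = -120 /281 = -0.43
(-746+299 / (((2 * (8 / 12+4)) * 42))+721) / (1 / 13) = -123513 / 392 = -315.08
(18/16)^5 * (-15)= -885735/32768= -27.03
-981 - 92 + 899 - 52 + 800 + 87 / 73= 41989 / 73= 575.19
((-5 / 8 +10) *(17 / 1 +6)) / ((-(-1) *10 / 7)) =2415 / 16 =150.94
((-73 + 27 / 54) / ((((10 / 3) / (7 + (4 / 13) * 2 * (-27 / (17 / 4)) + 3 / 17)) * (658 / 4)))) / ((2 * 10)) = -31407 / 1454180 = -0.02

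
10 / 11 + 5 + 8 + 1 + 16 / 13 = 2308 / 143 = 16.14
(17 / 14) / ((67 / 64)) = 544 / 469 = 1.16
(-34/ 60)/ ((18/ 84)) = -119/ 45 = -2.64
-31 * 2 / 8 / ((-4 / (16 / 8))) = 31 / 8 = 3.88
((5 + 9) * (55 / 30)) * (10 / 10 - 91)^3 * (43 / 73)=-804573000 / 73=-11021547.95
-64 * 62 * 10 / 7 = -39680 / 7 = -5668.57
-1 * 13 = -13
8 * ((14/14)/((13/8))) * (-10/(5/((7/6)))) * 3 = -448/13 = -34.46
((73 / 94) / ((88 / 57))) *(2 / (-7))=-4161 / 28952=-0.14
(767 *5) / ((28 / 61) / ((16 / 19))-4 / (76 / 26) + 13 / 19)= -3555812 / 129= -27564.43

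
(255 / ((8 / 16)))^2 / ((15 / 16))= 277440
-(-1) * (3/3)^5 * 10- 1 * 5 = 5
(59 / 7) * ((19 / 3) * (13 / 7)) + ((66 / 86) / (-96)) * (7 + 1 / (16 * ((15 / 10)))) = 53442831 / 539392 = 99.08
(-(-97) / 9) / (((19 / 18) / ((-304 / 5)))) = -3104 / 5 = -620.80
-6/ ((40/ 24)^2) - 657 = -659.16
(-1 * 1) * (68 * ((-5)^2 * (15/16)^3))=-1434375/1024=-1400.76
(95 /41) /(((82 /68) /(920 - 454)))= 1505180 /1681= 895.41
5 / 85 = 1 / 17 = 0.06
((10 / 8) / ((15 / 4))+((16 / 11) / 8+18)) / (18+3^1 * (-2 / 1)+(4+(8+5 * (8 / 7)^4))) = 112847 / 198264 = 0.57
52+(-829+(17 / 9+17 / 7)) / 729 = 2336249 / 45927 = 50.87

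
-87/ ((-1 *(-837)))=-29/ 279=-0.10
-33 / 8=-4.12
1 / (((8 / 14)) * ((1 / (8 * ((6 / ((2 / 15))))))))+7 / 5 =3157 / 5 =631.40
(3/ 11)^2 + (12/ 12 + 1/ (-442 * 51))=2930339/ 2727582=1.07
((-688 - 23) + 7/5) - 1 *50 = -3798/5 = -759.60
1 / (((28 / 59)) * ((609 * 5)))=59 / 85260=0.00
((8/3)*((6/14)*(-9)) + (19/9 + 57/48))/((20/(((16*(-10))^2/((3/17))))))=-50679.79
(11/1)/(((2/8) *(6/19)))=418/3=139.33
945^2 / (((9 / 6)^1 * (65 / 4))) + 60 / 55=5239236 / 143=36638.01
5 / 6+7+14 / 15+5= 413 / 30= 13.77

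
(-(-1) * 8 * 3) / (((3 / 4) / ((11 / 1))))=352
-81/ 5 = -16.20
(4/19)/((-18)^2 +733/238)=952/1479055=0.00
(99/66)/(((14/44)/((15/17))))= 495/119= 4.16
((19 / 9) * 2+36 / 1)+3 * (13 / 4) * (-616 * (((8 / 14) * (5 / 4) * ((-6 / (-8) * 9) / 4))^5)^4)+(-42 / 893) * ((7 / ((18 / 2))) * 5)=-251669.83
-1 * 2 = -2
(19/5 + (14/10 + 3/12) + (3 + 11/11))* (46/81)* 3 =161/10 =16.10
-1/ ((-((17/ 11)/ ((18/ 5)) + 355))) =198/ 70375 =0.00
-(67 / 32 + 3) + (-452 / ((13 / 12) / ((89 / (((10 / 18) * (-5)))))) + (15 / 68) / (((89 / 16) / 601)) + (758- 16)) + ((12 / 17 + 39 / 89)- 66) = 13017599177 / 925600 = 14063.96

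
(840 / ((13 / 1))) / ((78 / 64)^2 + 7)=860160 / 112957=7.61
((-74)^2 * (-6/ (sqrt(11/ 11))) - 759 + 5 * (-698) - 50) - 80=-37235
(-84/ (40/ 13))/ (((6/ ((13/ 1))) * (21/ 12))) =-169/ 5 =-33.80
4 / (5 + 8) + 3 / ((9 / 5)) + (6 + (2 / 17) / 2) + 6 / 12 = 11315 / 1326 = 8.53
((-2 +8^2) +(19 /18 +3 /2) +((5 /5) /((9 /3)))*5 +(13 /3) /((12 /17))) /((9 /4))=2605 /81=32.16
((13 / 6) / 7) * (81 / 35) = 351 / 490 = 0.72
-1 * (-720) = 720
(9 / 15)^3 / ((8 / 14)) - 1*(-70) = 70.38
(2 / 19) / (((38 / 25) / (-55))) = -1375 / 361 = -3.81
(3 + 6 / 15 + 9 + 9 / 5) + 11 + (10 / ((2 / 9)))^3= 455751 / 5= 91150.20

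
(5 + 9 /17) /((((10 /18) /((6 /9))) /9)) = 5076 /85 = 59.72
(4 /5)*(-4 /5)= -16 /25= -0.64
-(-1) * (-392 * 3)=-1176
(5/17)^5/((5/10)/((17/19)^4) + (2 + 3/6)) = 3125/4657371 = 0.00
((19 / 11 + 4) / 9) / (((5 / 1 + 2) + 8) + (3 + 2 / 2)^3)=7 / 869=0.01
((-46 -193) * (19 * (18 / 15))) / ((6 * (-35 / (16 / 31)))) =72656 / 5425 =13.39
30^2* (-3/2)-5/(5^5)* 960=-168942/125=-1351.54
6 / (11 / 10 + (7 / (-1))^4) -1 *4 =-32008 / 8007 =-4.00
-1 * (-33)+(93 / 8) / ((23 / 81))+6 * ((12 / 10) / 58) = 74.06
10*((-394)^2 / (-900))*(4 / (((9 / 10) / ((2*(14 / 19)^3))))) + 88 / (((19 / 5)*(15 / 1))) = -3406882936 / 555579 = -6132.13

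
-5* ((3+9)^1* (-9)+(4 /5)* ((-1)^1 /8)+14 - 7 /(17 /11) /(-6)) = 23803 /51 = 466.73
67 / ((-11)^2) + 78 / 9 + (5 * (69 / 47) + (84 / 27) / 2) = 927250 / 51183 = 18.12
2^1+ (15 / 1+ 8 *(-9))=-55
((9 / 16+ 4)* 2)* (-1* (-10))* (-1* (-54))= 4927.50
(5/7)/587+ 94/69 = 1.36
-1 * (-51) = 51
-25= -25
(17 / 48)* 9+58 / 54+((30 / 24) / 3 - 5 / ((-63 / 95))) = 36947 / 3024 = 12.22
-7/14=-1/2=-0.50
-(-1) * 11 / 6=11 / 6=1.83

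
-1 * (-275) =275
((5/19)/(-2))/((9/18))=-5/19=-0.26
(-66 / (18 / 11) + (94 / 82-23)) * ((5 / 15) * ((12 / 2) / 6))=-7649 / 369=-20.73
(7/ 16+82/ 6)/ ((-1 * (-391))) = 677/ 18768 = 0.04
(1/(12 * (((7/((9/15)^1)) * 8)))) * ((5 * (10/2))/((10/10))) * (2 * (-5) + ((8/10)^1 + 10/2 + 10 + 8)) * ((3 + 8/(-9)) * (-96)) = -437/7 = -62.43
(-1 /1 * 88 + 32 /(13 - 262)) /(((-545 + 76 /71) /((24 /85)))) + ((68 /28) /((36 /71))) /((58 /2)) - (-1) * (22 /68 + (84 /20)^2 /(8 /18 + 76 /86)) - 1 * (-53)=904519296695723 /13537482375900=66.82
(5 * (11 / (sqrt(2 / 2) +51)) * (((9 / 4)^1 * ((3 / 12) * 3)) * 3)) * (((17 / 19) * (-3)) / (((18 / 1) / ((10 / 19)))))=-0.42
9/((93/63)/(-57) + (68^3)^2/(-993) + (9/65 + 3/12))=-927124380/10256512610064713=-0.00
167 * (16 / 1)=2672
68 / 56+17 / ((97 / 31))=9027 / 1358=6.65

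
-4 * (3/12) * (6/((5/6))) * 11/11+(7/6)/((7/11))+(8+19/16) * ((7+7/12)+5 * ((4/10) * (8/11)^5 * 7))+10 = 15534443623/154608960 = 100.48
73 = 73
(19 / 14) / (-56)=-0.02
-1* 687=-687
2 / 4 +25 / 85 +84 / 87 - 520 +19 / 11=-5602101 / 10846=-516.51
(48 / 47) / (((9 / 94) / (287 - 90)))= 6304 / 3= 2101.33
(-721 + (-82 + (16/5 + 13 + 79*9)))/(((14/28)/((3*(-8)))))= 18192/5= 3638.40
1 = 1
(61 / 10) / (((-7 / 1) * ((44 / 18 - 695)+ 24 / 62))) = 17019 / 13518050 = 0.00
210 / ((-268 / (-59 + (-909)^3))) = 39432198120 / 67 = 588540270.45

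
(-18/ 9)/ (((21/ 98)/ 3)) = -28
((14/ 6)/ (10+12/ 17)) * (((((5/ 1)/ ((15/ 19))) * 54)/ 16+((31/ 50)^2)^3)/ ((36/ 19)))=108163616813963/ 43875000000000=2.47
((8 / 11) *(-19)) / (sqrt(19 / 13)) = -8 *sqrt(247) / 11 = -11.43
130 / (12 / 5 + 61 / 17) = 11050 / 509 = 21.71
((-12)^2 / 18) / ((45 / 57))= 152 / 15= 10.13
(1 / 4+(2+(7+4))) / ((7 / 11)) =583 / 28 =20.82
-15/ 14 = -1.07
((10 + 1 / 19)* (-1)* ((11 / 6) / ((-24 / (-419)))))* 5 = -1608.77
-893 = -893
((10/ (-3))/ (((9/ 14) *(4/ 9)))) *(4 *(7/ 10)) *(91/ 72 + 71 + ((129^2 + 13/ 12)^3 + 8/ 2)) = -390267957283511041/ 2592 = -150566341544564.44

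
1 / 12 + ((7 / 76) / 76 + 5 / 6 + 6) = 119873 / 17328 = 6.92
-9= -9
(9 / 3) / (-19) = -0.16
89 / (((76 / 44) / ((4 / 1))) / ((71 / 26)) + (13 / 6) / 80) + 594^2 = 24531826308 / 69433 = 353316.53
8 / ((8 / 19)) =19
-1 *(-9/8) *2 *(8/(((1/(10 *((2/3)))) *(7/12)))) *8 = 11520/7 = 1645.71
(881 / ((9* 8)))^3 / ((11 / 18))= 683797841 / 228096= 2997.85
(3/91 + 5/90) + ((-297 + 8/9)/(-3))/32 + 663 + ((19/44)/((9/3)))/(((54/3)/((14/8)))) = 24006715/36036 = 666.19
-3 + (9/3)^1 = 0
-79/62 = -1.27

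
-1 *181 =-181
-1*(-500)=500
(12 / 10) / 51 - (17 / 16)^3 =-409413 / 348160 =-1.18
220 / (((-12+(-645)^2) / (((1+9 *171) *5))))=1694000 / 416013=4.07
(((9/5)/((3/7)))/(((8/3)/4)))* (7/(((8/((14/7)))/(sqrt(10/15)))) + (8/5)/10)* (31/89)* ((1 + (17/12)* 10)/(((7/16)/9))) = 1218672/11125 + 177723* sqrt(6)/445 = 1087.81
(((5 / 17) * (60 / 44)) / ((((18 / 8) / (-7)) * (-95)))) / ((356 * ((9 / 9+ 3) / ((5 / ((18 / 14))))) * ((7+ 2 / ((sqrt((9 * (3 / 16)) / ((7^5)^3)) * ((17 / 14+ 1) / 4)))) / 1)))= -168175 / 24596638236469534488308+ 71483532400 * sqrt(21) / 55342436032056452598693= 0.00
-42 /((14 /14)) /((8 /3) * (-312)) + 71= 29557 /416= 71.05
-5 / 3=-1.67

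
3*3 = 9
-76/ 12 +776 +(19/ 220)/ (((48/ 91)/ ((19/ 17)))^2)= 112803976339/ 146488320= 770.05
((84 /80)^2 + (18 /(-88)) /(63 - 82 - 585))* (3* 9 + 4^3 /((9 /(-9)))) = -13555431 /332200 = -40.81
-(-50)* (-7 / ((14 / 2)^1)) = -50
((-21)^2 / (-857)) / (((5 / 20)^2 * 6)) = -1176 / 857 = -1.37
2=2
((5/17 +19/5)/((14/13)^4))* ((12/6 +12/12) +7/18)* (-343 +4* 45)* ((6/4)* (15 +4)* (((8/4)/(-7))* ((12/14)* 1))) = 11735.36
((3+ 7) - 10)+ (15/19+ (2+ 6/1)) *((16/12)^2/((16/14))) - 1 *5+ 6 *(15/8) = 13627/684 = 19.92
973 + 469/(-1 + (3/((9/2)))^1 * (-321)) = 208726/215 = 970.82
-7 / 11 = -0.64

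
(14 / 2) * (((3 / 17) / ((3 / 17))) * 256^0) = 7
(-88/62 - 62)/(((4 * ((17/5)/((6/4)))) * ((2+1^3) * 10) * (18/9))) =-983/8432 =-0.12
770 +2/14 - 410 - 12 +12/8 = 4895/14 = 349.64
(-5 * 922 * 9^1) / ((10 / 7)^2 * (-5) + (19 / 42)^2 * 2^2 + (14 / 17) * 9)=311050530 / 14797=21021.19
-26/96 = -13/48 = -0.27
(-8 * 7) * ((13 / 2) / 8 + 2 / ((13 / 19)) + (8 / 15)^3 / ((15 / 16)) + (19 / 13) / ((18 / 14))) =-371066927 / 1316250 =-281.91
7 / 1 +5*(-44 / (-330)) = 23 / 3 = 7.67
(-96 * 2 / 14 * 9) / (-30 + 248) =-0.57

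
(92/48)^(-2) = 144/529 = 0.27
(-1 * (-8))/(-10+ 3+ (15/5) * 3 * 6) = 8/47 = 0.17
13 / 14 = 0.93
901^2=811801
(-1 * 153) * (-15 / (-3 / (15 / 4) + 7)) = 11475 / 31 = 370.16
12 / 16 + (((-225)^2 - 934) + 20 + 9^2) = 199171 / 4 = 49792.75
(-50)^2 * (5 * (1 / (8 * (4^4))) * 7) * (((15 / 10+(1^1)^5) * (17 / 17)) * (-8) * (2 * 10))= -546875 / 32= -17089.84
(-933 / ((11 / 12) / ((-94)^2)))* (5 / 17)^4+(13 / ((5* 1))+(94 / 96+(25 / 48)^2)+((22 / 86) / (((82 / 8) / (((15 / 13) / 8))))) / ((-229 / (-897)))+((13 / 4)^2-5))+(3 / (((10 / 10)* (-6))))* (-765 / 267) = -25589323809762950585759 / 380293279820847360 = -67288.39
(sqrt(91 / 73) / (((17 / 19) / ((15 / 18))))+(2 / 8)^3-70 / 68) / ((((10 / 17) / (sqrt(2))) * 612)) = 0.00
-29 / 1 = -29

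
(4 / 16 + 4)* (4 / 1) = 17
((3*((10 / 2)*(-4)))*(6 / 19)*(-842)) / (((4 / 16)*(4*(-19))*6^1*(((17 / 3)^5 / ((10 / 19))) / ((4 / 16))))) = -30690900 / 9738799163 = -0.00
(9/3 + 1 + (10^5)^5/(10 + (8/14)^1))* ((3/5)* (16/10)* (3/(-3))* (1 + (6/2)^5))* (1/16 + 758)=-155372490000000000000000657003672/925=-167970259459459459459460200000.00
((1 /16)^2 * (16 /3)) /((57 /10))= 5 /1368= 0.00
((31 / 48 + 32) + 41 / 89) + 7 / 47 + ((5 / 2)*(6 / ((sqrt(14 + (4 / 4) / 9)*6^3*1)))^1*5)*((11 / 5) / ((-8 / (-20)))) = 275*sqrt(127) / 6096 + 6677161 / 200784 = 33.76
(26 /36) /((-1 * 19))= -13 /342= -0.04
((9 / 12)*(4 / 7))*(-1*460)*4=-5520 / 7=-788.57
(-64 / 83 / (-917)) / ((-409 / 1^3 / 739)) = -47296 / 31129399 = -0.00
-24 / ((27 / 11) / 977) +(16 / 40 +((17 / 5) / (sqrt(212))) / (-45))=-429862 / 45 - 17*sqrt(53) / 23850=-9552.49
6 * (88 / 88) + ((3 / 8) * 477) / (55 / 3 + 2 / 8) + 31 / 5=48671 / 2230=21.83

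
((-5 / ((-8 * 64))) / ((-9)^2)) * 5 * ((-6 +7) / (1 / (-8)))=-25 / 5184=-0.00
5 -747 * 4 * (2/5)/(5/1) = -5851/25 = -234.04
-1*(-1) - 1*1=0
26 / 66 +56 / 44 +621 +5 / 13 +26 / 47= 1143067 / 1833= 623.60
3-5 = -2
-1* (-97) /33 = 97 /33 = 2.94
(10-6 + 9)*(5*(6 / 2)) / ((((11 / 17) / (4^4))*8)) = 106080 / 11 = 9643.64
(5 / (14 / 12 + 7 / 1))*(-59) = -1770 / 49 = -36.12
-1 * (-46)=46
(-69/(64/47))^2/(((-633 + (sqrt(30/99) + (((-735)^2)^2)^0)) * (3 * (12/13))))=-39603700851/26994651136 - 15191293 * sqrt(330)/215957209088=-1.47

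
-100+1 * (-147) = -247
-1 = -1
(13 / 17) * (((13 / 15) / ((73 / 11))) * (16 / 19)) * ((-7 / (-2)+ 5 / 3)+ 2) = 639496 / 1061055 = 0.60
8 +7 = 15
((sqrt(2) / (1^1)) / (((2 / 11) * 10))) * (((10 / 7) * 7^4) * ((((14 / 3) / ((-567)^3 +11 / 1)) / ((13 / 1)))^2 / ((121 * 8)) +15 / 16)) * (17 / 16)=66858587753025755160729689 * sqrt(2) / 35579527322148793691136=2657.49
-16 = -16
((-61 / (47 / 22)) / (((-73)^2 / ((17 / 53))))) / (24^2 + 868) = -11407 / 9584217158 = -0.00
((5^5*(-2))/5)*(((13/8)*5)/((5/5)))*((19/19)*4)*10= -406250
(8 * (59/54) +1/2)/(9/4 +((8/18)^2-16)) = -2994/4391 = -0.68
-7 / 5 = -1.40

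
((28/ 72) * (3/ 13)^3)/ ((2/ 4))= 21/ 2197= 0.01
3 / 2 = 1.50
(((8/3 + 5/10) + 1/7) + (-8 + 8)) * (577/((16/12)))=80203/56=1432.20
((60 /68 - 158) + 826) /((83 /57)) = 7809 /17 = 459.35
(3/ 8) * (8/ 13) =3/ 13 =0.23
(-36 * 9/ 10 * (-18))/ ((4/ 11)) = 8019/ 5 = 1603.80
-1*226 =-226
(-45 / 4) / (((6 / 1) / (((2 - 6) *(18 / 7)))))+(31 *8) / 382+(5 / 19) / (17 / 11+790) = 4409359284 / 221183921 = 19.94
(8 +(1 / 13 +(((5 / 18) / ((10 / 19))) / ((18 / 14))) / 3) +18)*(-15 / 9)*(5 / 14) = -8280925 / 530712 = -15.60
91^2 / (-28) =-1183 / 4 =-295.75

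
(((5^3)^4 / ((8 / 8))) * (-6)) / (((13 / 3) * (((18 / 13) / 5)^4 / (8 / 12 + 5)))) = -5699005126953125 / 17496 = -325731888829.05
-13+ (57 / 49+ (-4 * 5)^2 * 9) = 175820 / 49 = 3588.16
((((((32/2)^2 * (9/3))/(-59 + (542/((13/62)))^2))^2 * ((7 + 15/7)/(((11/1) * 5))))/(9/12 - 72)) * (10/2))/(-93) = 479174066176/289156033606034187179125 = 0.00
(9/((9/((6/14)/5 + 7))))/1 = 248/35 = 7.09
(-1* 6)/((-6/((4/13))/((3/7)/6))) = 2/91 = 0.02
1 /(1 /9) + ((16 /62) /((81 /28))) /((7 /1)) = 22631 /2511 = 9.01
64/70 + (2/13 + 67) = 30971/455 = 68.07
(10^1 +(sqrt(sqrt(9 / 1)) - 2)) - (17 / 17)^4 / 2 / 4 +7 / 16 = sqrt(3) +133 / 16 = 10.04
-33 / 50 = -0.66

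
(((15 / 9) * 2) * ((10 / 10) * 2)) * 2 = 40 / 3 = 13.33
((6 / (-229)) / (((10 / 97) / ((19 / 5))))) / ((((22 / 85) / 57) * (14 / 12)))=-16072803 / 88165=-182.30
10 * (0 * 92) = 0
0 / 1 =0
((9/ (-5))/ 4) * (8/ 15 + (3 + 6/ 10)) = -93/ 50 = -1.86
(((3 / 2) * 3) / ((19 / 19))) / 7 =9 / 14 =0.64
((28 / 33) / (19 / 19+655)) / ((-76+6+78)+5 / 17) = 119 / 763092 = 0.00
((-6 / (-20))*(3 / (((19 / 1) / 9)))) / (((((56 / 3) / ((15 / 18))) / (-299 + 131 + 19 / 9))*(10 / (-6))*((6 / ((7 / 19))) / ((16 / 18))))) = 1493 / 14440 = 0.10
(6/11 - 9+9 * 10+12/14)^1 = 6345/77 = 82.40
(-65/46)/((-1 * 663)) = 5/2346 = 0.00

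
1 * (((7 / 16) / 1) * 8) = 7 / 2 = 3.50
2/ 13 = 0.15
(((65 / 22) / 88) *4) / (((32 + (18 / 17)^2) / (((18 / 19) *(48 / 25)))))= 202878 / 27507535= 0.01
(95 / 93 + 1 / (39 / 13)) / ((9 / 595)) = 8330 / 93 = 89.57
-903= -903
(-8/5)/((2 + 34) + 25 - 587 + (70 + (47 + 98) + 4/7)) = 0.01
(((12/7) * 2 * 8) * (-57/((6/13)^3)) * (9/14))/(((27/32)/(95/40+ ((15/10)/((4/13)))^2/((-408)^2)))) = -39120996941/1359456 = -28776.95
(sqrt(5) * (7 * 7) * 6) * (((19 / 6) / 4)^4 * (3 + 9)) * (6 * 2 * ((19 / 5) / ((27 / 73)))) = 8857006123 * sqrt(5) / 51840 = 382038.34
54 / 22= 27 / 11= 2.45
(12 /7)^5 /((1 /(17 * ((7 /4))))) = 440.46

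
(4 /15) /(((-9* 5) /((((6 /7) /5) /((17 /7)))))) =-8 /19125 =-0.00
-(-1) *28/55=28/55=0.51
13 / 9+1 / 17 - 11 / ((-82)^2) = 1544837 / 1028772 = 1.50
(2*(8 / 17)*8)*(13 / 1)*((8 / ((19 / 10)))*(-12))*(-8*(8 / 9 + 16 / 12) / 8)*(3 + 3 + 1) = 74547200 / 969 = 76932.09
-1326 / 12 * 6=-663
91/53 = 1.72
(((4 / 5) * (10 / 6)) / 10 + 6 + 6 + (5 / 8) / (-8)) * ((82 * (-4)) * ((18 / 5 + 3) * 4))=-5219423 / 50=-104388.46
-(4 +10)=-14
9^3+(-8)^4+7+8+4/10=24202/5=4840.40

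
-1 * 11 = -11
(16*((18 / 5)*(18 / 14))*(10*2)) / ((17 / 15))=155520 / 119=1306.89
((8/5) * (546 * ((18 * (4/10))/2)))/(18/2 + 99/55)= 1456/5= 291.20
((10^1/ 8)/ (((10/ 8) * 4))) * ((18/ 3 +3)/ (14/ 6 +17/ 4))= 27/ 79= 0.34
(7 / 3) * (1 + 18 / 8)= 91 / 12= 7.58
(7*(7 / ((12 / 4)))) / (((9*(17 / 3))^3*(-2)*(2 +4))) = -49 / 4775436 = -0.00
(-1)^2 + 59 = 60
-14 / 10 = -1.40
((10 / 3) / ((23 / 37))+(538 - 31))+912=98281 / 69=1424.36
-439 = -439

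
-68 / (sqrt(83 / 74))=-68 * sqrt(6142) / 83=-64.21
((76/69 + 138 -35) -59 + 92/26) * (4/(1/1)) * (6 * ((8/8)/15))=69808/897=77.82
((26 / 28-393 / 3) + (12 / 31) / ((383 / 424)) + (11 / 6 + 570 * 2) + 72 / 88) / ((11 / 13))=36118436458 / 30169293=1197.19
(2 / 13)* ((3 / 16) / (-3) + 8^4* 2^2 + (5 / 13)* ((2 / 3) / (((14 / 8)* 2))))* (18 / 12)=71565359 / 18928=3780.93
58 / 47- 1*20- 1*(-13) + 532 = 24733 / 47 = 526.23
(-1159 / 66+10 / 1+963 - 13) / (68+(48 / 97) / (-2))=6033497 / 433752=13.91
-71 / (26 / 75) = -5325 / 26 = -204.81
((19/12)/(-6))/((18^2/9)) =-19/2592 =-0.01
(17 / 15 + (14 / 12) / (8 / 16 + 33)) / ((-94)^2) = 0.00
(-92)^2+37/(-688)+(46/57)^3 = 1078481918803/127412784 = 8464.47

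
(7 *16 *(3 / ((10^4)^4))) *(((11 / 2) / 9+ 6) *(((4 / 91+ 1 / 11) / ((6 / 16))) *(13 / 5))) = 357 / 1718750000000000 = 0.00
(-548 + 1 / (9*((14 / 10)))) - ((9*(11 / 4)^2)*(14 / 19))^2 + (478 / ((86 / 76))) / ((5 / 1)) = -932131350617 / 312943680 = -2978.59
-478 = -478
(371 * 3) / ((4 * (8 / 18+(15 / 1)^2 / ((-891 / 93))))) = -110187 / 9124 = -12.08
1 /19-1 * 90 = -89.95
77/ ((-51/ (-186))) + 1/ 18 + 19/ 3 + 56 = 105023/ 306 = 343.21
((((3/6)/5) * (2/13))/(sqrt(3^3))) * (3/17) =sqrt(3)/3315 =0.00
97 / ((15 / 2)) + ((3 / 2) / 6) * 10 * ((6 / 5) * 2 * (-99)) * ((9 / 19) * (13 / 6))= -170059 / 285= -596.70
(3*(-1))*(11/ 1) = -33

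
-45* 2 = -90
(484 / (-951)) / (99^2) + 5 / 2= 385147 / 154062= 2.50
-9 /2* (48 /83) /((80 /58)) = -783 /415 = -1.89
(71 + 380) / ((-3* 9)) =-16.70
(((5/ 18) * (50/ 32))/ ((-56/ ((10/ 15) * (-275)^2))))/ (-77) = 859375/ 169344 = 5.07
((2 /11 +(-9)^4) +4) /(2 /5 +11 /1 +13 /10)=722170 /1397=516.94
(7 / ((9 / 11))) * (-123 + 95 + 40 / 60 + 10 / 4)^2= 1709477 / 324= 5276.16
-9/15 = -3/5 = -0.60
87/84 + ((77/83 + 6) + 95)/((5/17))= 807799/2324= 347.59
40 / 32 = 5 / 4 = 1.25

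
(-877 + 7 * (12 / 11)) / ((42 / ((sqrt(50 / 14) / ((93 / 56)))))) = -191260 * sqrt(7) / 21483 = -23.55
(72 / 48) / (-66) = -1 / 44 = -0.02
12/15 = 4/5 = 0.80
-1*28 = -28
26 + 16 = 42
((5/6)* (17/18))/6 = 85/648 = 0.13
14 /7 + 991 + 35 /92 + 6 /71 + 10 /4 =6505643 /6532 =995.96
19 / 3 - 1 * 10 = -11 / 3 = -3.67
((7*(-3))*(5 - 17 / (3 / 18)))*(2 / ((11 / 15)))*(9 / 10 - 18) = -1044981 / 11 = -94998.27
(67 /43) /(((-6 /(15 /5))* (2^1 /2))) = -67 /86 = -0.78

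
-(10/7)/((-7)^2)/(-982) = 5/168413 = 0.00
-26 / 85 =-0.31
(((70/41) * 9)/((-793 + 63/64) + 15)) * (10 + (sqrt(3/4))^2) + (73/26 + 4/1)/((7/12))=2125857078/185538899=11.46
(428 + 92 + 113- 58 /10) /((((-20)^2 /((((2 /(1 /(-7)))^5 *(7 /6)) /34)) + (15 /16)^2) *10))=47225249792 /645455625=73.17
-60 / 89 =-0.67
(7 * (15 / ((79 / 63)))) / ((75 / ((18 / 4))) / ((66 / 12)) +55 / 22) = 87318 / 5767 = 15.14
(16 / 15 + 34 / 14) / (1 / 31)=11377 / 105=108.35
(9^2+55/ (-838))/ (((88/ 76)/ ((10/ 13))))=53.77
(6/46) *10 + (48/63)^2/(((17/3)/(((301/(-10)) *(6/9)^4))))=2312078/3325455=0.70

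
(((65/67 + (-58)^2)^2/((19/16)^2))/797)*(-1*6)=-78073428801024/1291561613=-60448.86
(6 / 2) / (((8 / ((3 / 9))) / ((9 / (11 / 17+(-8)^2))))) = 0.02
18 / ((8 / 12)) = 27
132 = 132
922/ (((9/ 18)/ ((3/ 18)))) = 922/ 3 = 307.33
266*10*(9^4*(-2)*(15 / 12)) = -43630650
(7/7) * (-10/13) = -10/13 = -0.77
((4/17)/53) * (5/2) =10/901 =0.01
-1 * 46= -46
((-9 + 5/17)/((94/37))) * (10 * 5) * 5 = -856.70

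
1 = 1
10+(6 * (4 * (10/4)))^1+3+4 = 77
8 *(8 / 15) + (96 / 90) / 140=4.27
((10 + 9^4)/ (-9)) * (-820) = 5388220/ 9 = 598691.11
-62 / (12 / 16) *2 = -496 / 3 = -165.33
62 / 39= 1.59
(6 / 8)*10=15 / 2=7.50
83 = 83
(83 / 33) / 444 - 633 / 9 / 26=-514183 / 190476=-2.70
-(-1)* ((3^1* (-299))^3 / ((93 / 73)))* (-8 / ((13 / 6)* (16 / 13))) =52686601929 / 31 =1699567804.16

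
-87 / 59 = -1.47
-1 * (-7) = 7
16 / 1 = 16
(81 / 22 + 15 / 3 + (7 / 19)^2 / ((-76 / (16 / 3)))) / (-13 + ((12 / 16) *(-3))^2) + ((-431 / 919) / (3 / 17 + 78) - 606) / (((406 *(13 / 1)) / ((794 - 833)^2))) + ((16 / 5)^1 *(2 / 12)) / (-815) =-117327632078930220917 / 667656912933814650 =-175.73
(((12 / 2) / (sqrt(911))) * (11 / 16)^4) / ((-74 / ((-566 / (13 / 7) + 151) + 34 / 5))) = 419596419 * sqrt(911) / 143586426880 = 0.09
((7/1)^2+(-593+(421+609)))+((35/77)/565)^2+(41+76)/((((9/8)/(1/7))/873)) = 145534345513/10815343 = 13456.29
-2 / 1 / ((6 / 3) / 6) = -6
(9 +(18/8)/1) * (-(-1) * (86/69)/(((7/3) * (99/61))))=13115/3542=3.70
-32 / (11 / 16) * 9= -4608 / 11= -418.91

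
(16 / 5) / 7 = 16 / 35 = 0.46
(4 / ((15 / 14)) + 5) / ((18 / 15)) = 131 / 18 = 7.28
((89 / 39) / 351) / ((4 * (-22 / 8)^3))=-1424 / 18220059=-0.00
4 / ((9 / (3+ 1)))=1.78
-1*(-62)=62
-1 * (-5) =5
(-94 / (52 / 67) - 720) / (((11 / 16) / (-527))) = 644753.17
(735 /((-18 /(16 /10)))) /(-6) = 10.89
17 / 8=2.12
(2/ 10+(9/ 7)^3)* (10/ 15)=7976/ 5145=1.55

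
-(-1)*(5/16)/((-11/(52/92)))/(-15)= 13/12144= 0.00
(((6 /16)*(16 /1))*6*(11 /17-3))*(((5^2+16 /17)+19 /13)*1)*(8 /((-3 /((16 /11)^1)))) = 372080640 /41327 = 9003.33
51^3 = 132651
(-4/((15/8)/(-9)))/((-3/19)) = -121.60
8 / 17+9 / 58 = 617 / 986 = 0.63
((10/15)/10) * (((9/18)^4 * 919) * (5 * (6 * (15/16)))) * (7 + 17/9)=22975/24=957.29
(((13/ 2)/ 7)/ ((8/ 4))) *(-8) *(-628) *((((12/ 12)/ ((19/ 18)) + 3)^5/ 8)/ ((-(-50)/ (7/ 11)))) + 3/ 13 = 2518725531909/ 708164314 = 3556.70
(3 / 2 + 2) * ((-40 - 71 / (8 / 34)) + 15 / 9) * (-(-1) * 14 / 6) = -199969 / 72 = -2777.35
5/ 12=0.42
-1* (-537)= 537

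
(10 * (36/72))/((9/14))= 70/9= 7.78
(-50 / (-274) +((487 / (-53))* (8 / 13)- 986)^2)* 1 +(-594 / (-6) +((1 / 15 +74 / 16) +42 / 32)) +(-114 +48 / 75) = 76746306592867021 / 78044132400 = 983370.62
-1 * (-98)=98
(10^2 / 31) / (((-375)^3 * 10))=-2 / 326953125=-0.00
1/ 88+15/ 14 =667/ 616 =1.08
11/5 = 2.20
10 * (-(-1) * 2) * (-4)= -80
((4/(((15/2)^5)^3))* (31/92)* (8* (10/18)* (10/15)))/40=2031616/271932105926513671875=0.00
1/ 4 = 0.25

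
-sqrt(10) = -3.16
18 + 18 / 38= 351 / 19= 18.47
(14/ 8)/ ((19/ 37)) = 259/ 76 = 3.41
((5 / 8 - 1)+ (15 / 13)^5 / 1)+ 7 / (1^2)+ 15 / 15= 28723873 / 2970344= 9.67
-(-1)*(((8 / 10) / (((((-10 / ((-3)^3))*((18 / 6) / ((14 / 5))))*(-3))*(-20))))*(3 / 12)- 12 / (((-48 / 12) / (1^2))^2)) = -927 / 1250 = -0.74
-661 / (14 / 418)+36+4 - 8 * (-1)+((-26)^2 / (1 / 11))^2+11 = 386920936 / 7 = 55274419.43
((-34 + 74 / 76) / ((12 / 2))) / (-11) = 1255 / 2508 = 0.50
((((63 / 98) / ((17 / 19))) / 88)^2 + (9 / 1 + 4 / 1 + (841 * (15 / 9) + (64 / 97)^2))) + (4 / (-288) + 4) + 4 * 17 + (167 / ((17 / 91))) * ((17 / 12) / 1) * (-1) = 8196935063754721 / 37145416847616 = 220.67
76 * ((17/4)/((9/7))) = 251.22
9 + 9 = 18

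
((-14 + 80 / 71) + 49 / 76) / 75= -4399 / 26980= -0.16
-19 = -19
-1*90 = -90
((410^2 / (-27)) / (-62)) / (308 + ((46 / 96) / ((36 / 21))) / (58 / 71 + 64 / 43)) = 548678400 / 1683554789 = 0.33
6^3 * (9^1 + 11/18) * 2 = 4152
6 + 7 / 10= 67 / 10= 6.70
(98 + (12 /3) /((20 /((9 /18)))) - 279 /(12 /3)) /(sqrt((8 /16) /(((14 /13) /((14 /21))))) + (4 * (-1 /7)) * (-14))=47628 /13375 - 567 * sqrt(546) /53500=3.31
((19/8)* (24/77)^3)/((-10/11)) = -16416/207515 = -0.08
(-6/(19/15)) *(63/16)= -2835/152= -18.65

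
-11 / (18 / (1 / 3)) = -0.20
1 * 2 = 2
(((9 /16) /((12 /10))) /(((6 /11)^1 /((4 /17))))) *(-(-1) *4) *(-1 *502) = -13805 /34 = -406.03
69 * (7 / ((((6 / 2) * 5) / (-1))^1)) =-161 / 5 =-32.20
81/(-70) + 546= 38139/70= 544.84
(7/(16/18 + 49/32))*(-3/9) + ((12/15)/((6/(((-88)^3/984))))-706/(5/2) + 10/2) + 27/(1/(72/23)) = -286.18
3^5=243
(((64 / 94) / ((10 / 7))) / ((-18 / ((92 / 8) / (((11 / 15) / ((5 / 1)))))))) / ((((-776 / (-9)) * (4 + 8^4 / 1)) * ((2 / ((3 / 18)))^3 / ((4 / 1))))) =-161 / 11843187840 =-0.00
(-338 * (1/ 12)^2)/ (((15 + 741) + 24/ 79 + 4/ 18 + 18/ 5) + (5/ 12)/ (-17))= -1134835/ 367493878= -0.00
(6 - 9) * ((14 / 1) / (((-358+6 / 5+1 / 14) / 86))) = 252840 / 24971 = 10.13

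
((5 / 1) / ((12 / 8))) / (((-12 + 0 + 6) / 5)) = -25 / 9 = -2.78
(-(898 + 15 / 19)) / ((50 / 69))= -1178313 / 950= -1240.33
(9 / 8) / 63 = 1 / 56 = 0.02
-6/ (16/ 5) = -15/ 8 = -1.88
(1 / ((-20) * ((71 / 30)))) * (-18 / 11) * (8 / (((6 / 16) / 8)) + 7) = 4797 / 781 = 6.14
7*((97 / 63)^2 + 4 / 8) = 22787 / 1134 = 20.09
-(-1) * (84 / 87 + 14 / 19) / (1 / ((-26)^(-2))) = 469 / 186238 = 0.00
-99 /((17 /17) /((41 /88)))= -369 /8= -46.12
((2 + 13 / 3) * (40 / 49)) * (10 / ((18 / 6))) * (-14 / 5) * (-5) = 15200 / 63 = 241.27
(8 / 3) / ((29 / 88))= 704 / 87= 8.09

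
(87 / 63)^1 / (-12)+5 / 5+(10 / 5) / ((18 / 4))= 335 / 252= 1.33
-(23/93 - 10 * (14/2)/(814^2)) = -7616599/30810714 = -0.25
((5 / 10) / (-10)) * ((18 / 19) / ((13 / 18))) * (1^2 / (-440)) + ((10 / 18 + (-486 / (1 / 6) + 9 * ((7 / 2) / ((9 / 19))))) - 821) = -17948229571 / 4890600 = -3669.94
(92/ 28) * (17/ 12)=391/ 84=4.65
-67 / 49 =-1.37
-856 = -856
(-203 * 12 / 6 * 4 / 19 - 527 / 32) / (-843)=61981 / 512544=0.12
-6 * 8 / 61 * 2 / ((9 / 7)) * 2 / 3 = -448 / 549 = -0.82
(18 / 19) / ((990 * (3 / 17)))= 17 / 3135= 0.01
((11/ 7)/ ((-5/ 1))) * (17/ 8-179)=3113/ 56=55.59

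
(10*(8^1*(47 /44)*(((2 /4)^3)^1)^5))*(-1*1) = -235 /90112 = -0.00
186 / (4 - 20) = -93 / 8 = -11.62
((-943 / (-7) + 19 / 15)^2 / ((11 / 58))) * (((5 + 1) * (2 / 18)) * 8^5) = 70444970934272 / 33075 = 2129855508.22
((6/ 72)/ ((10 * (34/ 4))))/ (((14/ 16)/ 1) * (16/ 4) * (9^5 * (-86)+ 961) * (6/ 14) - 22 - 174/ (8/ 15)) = -1/ 7768552305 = -0.00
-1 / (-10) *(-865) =-173 / 2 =-86.50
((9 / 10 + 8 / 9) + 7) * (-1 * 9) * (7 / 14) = -791 / 20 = -39.55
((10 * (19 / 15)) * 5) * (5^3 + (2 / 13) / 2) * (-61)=-6281780 / 13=-483213.85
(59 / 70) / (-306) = -59 / 21420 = -0.00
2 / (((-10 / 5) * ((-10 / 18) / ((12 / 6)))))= 18 / 5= 3.60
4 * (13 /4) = 13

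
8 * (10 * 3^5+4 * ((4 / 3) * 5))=58960 / 3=19653.33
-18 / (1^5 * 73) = -18 / 73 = -0.25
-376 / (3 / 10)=-3760 / 3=-1253.33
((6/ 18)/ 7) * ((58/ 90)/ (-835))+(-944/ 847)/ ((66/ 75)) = -190027657/ 150036975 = -1.27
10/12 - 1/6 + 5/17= 49/51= 0.96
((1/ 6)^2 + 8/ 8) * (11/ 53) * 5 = 2035/ 1908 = 1.07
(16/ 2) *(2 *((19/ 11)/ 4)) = 76/ 11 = 6.91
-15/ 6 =-5/ 2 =-2.50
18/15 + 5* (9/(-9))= -19/5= -3.80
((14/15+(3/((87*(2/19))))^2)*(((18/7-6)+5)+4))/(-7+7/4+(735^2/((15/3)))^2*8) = 682643/10995712249169865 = 0.00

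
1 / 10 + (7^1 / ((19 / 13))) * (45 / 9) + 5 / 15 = 13897 / 570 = 24.38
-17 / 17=-1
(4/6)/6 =1/9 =0.11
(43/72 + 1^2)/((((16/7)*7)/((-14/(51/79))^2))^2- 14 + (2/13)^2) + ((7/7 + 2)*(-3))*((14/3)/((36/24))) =-447099379712794123/15902922683564496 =-28.11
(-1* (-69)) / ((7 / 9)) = 621 / 7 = 88.71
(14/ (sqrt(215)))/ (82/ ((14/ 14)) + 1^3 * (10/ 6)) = 42 * sqrt(215)/ 53965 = 0.01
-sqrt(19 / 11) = -sqrt(209) / 11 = -1.31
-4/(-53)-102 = -5402/53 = -101.92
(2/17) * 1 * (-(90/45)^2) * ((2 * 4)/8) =-8/17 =-0.47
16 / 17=0.94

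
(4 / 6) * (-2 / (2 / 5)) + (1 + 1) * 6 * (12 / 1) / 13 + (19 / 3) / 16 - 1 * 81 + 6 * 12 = -179 / 208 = -0.86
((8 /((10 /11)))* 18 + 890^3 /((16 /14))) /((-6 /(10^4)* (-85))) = 616848033400 /51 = 12095059478.43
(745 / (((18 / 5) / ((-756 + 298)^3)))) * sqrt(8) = -357867872200 * sqrt(2) / 9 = -56233510933.65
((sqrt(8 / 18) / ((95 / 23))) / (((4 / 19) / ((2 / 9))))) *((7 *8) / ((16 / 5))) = 161 / 54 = 2.98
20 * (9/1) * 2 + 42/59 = 21282/59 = 360.71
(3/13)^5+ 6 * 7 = 15594549/371293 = 42.00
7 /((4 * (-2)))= -7 /8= -0.88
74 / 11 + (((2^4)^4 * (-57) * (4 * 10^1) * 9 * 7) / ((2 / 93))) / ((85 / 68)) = -350185586681.27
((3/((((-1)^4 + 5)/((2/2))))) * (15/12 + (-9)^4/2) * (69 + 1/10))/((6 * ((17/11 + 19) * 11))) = 9070757/108480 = 83.62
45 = 45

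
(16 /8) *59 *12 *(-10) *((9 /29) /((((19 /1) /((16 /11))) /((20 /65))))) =-8156160 /78793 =-103.51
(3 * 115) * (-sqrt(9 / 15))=-69 * sqrt(15)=-267.24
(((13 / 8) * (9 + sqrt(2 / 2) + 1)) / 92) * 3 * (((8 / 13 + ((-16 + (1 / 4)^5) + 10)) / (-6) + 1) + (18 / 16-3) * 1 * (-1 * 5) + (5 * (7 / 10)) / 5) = 52593717 / 7536640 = 6.98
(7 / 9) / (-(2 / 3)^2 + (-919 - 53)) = -7 / 8752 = -0.00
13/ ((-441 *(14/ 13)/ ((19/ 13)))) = -247/ 6174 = -0.04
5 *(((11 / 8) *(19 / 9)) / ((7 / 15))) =5225 / 168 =31.10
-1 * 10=-10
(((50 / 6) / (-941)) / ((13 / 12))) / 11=-100 / 134563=-0.00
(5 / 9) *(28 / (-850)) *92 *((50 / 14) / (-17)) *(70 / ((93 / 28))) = 1803200 / 241893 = 7.45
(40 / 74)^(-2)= 1369 / 400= 3.42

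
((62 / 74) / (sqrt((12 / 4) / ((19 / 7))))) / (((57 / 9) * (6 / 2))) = 31 * sqrt(399) / 14763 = 0.04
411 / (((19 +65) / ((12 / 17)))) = 3.45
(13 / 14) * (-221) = -2873 / 14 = -205.21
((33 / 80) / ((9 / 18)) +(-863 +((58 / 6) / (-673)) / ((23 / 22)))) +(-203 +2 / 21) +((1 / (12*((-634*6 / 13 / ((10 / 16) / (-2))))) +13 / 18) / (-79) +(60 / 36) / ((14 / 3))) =-11094413077872823 / 10419779247360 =-1064.75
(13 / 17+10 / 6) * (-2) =-248 / 51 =-4.86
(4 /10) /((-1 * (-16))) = 1 /40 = 0.02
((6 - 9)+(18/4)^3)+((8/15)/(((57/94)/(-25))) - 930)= -1181765/1368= -863.86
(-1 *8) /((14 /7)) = -4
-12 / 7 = -1.71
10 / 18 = 5 / 9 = 0.56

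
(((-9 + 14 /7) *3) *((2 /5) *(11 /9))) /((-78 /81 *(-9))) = -77 /65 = -1.18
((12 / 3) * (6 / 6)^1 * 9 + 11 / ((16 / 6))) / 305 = 321 / 2440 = 0.13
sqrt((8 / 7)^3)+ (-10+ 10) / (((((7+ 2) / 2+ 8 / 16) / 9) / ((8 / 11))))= 16 *sqrt(14) / 49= 1.22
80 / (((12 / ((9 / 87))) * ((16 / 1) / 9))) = 45 / 116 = 0.39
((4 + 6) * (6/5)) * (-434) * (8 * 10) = -416640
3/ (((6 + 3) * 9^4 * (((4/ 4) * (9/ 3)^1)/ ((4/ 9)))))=0.00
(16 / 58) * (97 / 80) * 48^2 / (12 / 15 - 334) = -55872 / 24157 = -2.31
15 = 15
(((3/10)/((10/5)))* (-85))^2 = 2601/16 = 162.56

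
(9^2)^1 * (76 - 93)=-1377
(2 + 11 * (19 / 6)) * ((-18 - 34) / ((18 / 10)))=-28730 / 27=-1064.07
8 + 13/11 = 101/11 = 9.18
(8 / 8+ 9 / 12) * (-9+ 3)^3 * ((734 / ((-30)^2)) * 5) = -7707 / 5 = -1541.40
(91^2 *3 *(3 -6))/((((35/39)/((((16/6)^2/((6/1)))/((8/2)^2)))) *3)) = -30758/15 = -2050.53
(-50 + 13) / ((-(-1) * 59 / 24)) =-888 / 59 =-15.05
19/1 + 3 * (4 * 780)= 9379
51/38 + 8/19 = 67/38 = 1.76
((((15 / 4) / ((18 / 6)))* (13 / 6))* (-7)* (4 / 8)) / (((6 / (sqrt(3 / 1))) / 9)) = -455* sqrt(3) / 32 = -24.63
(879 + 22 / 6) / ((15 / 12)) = 10592 / 15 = 706.13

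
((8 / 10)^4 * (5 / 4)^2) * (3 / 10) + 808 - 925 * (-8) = 1026024 / 125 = 8208.19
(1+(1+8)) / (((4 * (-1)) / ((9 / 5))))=-4.50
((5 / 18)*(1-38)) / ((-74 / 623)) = 3115 / 36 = 86.53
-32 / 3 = -10.67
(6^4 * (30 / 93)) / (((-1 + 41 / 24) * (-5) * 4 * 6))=-2592 / 527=-4.92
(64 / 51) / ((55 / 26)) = 1664 / 2805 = 0.59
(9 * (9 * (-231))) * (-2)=37422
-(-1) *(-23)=-23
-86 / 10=-43 / 5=-8.60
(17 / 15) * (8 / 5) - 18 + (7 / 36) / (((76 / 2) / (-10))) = -277667 / 17100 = -16.24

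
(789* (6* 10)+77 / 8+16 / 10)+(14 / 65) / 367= 9036507891 / 190840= 47351.23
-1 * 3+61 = 58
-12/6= -2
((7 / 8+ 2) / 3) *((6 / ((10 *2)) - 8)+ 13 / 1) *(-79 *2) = -96301 / 120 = -802.51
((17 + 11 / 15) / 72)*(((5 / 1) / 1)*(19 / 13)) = 2527 / 1404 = 1.80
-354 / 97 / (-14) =177 / 679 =0.26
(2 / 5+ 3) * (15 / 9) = 17 / 3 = 5.67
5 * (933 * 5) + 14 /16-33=186343 /8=23292.88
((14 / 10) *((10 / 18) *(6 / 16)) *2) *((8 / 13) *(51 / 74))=119 / 481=0.25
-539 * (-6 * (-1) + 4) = -5390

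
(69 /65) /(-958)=-69 /62270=-0.00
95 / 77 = 1.23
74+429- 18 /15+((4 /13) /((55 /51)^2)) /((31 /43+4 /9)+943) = 501.80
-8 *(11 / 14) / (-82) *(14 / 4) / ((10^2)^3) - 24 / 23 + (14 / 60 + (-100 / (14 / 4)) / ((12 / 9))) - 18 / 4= -529506794687 / 19803000000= -26.74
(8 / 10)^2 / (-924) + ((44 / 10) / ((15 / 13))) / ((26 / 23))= 19477 / 5775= 3.37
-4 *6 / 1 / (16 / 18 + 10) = -108 / 49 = -2.20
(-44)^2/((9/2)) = 3872/9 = 430.22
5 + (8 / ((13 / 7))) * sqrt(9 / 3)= 5 + 56 * sqrt(3) / 13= 12.46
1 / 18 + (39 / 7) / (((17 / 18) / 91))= 164285 / 306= 536.88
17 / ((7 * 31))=17 / 217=0.08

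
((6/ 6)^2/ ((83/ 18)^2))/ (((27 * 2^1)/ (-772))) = -4632/ 6889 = -0.67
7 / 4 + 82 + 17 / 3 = 1073 / 12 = 89.42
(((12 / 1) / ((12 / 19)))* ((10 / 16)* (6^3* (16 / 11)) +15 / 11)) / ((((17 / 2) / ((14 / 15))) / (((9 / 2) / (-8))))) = -173565 / 748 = -232.04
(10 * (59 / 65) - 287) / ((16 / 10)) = -18065 / 104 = -173.70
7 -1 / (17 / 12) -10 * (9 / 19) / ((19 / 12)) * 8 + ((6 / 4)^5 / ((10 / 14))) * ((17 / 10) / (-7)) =-198556747 / 9819200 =-20.22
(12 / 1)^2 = 144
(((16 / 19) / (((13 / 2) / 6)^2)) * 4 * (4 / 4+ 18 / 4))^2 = 2569273344 / 10310521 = 249.19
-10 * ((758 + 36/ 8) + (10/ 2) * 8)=-8025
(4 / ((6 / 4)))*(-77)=-616 / 3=-205.33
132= 132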